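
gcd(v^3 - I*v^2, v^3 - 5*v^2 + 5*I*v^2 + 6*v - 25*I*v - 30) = v - I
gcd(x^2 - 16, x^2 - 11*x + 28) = x - 4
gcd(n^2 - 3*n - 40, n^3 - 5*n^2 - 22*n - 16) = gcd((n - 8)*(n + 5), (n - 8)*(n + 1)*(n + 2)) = n - 8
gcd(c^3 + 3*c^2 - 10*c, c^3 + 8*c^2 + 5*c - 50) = c^2 + 3*c - 10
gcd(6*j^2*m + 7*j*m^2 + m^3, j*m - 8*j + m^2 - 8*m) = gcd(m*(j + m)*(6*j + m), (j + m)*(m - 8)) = j + m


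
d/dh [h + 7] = 1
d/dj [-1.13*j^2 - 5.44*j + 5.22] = -2.26*j - 5.44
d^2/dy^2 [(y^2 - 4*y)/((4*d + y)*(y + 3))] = 2*(y*(4*d + y)^2*(y - 4) + y*(4*d + y)*(y - 4)*(y + 3) + y*(y - 4)*(y + 3)^2 + 2*(2 - y)*(4*d + y)^2*(y + 3) + 2*(2 - y)*(4*d + y)*(y + 3)^2 + (4*d + y)^2*(y + 3)^2)/((4*d + y)^3*(y + 3)^3)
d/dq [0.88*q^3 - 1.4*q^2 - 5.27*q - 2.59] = 2.64*q^2 - 2.8*q - 5.27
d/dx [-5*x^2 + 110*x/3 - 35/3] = 110/3 - 10*x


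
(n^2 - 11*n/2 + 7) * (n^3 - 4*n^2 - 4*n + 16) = n^5 - 19*n^4/2 + 25*n^3 + 10*n^2 - 116*n + 112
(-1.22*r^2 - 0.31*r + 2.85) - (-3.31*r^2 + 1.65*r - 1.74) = 2.09*r^2 - 1.96*r + 4.59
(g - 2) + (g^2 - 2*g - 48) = g^2 - g - 50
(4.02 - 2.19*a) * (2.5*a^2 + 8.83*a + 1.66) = -5.475*a^3 - 9.2877*a^2 + 31.8612*a + 6.6732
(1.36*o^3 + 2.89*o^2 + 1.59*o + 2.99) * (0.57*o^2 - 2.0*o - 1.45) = 0.7752*o^5 - 1.0727*o^4 - 6.8457*o^3 - 5.6662*o^2 - 8.2855*o - 4.3355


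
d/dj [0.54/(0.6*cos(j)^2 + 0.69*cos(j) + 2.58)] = (0.648*cos(j) + 0.3726)*sin(j)/(0.6*cos(j)^2 + 0.69*cos(j) + 2.58)^2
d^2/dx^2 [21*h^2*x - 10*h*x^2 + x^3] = -20*h + 6*x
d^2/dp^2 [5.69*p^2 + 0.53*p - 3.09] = 11.3800000000000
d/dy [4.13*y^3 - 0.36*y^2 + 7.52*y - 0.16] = 12.39*y^2 - 0.72*y + 7.52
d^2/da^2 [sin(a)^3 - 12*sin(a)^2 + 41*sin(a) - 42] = -9*sin(a)^3 + 48*sin(a)^2 - 35*sin(a) - 24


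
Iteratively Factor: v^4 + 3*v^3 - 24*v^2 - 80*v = (v + 4)*(v^3 - v^2 - 20*v) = (v + 4)^2*(v^2 - 5*v) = v*(v + 4)^2*(v - 5)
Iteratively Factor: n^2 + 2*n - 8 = (n - 2)*(n + 4)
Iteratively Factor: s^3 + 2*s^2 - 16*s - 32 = (s - 4)*(s^2 + 6*s + 8) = (s - 4)*(s + 2)*(s + 4)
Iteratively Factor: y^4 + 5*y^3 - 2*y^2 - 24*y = (y - 2)*(y^3 + 7*y^2 + 12*y) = (y - 2)*(y + 3)*(y^2 + 4*y) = y*(y - 2)*(y + 3)*(y + 4)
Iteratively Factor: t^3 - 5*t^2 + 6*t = (t)*(t^2 - 5*t + 6) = t*(t - 2)*(t - 3)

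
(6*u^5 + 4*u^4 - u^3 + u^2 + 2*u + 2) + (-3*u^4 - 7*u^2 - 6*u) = 6*u^5 + u^4 - u^3 - 6*u^2 - 4*u + 2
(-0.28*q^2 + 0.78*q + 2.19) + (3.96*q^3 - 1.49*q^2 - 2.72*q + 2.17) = 3.96*q^3 - 1.77*q^2 - 1.94*q + 4.36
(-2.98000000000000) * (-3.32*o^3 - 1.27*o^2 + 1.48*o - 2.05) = 9.8936*o^3 + 3.7846*o^2 - 4.4104*o + 6.109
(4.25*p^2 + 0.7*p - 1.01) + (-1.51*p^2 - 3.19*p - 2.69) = 2.74*p^2 - 2.49*p - 3.7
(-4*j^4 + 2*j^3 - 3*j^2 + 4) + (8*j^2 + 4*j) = -4*j^4 + 2*j^3 + 5*j^2 + 4*j + 4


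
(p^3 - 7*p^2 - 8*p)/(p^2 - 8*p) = p + 1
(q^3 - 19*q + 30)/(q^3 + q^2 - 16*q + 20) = (q - 3)/(q - 2)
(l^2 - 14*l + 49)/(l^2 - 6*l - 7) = (l - 7)/(l + 1)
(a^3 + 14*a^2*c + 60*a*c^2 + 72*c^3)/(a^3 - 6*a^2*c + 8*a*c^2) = (a^3 + 14*a^2*c + 60*a*c^2 + 72*c^3)/(a*(a^2 - 6*a*c + 8*c^2))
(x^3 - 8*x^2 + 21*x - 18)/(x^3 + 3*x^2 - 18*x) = (x^2 - 5*x + 6)/(x*(x + 6))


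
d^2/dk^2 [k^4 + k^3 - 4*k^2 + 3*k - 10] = 12*k^2 + 6*k - 8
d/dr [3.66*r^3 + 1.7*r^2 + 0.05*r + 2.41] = 10.98*r^2 + 3.4*r + 0.05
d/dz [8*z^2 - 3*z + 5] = 16*z - 3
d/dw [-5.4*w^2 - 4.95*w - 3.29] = -10.8*w - 4.95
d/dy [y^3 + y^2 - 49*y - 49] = 3*y^2 + 2*y - 49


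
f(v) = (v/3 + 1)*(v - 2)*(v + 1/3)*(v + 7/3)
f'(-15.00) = -3654.52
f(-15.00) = 12632.89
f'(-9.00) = -664.74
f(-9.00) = 1271.11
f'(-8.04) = -447.32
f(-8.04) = 741.81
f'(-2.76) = -0.47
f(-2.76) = -0.39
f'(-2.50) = 1.27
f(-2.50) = -0.27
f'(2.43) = 31.57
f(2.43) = 10.24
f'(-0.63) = -2.88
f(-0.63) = 1.05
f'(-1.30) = 0.41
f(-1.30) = 1.87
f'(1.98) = 16.28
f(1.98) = -0.33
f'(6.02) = 408.44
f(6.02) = 641.46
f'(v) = (v/3 + 1)*(v - 2)*(v + 1/3) + (v/3 + 1)*(v - 2)*(v + 7/3) + (v/3 + 1)*(v + 1/3)*(v + 7/3) + (v - 2)*(v + 1/3)*(v + 7/3)/3 = 4*v^3/3 + 11*v^2/3 - 46*v/27 - 137/27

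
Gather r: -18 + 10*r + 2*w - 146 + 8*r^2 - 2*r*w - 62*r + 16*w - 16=8*r^2 + r*(-2*w - 52) + 18*w - 180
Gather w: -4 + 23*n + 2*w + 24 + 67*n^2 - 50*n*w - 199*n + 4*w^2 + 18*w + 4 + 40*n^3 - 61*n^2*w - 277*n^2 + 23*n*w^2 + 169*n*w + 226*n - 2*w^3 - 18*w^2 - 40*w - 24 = 40*n^3 - 210*n^2 + 50*n - 2*w^3 + w^2*(23*n - 14) + w*(-61*n^2 + 119*n - 20)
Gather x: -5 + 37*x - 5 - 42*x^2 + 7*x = -42*x^2 + 44*x - 10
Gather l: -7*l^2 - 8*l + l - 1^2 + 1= -7*l^2 - 7*l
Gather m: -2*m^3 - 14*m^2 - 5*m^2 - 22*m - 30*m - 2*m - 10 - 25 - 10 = -2*m^3 - 19*m^2 - 54*m - 45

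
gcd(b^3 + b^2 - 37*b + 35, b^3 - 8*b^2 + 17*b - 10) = b^2 - 6*b + 5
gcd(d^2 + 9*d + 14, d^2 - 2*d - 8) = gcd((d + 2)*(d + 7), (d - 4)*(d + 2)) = d + 2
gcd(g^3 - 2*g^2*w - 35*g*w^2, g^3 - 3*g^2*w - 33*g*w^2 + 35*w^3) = -g^2 + 2*g*w + 35*w^2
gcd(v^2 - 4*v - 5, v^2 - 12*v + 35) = v - 5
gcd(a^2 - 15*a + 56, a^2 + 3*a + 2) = 1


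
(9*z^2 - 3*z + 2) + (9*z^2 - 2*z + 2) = 18*z^2 - 5*z + 4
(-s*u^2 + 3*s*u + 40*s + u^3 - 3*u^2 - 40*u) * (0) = 0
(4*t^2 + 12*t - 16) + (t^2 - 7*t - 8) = 5*t^2 + 5*t - 24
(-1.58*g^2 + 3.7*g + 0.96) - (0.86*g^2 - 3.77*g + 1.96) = -2.44*g^2 + 7.47*g - 1.0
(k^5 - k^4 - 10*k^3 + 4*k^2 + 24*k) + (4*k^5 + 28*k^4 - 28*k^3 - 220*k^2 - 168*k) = 5*k^5 + 27*k^4 - 38*k^3 - 216*k^2 - 144*k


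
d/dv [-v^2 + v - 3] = 1 - 2*v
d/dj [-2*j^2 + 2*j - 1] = 2 - 4*j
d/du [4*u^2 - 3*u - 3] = 8*u - 3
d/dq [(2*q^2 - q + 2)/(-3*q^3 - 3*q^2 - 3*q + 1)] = (6*q^4 - 6*q^3 + 9*q^2 + 16*q + 5)/(9*q^6 + 18*q^5 + 27*q^4 + 12*q^3 + 3*q^2 - 6*q + 1)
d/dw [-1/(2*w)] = 1/(2*w^2)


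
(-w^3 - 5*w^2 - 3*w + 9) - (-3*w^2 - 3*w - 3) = -w^3 - 2*w^2 + 12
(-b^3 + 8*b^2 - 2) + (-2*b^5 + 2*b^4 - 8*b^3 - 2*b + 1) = -2*b^5 + 2*b^4 - 9*b^3 + 8*b^2 - 2*b - 1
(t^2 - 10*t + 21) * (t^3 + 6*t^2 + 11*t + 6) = t^5 - 4*t^4 - 28*t^3 + 22*t^2 + 171*t + 126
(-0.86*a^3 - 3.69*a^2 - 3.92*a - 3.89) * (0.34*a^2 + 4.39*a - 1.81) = -0.2924*a^5 - 5.03*a^4 - 15.9753*a^3 - 11.8525*a^2 - 9.9819*a + 7.0409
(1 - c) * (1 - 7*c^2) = 7*c^3 - 7*c^2 - c + 1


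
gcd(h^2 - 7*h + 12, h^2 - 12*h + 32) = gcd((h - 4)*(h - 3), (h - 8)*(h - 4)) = h - 4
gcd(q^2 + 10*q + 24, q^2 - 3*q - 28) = q + 4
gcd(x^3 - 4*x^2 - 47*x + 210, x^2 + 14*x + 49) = x + 7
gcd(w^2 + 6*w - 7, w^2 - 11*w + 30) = 1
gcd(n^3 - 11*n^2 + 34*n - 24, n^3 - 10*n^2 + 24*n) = n^2 - 10*n + 24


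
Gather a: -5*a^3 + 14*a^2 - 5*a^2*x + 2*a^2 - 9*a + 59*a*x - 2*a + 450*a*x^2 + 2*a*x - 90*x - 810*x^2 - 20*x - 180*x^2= -5*a^3 + a^2*(16 - 5*x) + a*(450*x^2 + 61*x - 11) - 990*x^2 - 110*x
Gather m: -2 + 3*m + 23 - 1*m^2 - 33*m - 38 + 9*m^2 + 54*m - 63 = 8*m^2 + 24*m - 80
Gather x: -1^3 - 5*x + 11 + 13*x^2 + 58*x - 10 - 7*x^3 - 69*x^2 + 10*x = -7*x^3 - 56*x^2 + 63*x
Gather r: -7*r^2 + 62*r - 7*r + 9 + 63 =-7*r^2 + 55*r + 72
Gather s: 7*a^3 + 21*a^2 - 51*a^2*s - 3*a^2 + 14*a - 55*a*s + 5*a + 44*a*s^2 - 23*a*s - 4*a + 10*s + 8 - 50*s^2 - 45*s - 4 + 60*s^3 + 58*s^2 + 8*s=7*a^3 + 18*a^2 + 15*a + 60*s^3 + s^2*(44*a + 8) + s*(-51*a^2 - 78*a - 27) + 4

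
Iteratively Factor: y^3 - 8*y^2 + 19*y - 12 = (y - 4)*(y^2 - 4*y + 3) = (y - 4)*(y - 3)*(y - 1)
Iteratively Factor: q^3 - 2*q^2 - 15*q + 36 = (q - 3)*(q^2 + q - 12) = (q - 3)^2*(q + 4)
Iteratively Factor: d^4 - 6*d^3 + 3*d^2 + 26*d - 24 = (d - 1)*(d^3 - 5*d^2 - 2*d + 24) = (d - 1)*(d + 2)*(d^2 - 7*d + 12) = (d - 3)*(d - 1)*(d + 2)*(d - 4)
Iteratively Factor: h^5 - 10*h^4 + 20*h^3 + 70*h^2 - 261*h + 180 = (h - 3)*(h^4 - 7*h^3 - h^2 + 67*h - 60) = (h - 3)*(h + 3)*(h^3 - 10*h^2 + 29*h - 20) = (h - 4)*(h - 3)*(h + 3)*(h^2 - 6*h + 5) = (h - 4)*(h - 3)*(h - 1)*(h + 3)*(h - 5)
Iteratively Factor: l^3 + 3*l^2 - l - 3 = (l - 1)*(l^2 + 4*l + 3) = (l - 1)*(l + 3)*(l + 1)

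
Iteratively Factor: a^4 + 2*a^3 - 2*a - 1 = (a + 1)*(a^3 + a^2 - a - 1) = (a + 1)^2*(a^2 - 1) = (a - 1)*(a + 1)^2*(a + 1)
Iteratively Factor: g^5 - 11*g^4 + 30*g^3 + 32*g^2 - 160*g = (g)*(g^4 - 11*g^3 + 30*g^2 + 32*g - 160) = g*(g + 2)*(g^3 - 13*g^2 + 56*g - 80) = g*(g - 4)*(g + 2)*(g^2 - 9*g + 20) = g*(g - 4)^2*(g + 2)*(g - 5)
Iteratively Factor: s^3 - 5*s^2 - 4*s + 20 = (s - 2)*(s^2 - 3*s - 10) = (s - 2)*(s + 2)*(s - 5)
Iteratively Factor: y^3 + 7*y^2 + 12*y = (y + 3)*(y^2 + 4*y) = y*(y + 3)*(y + 4)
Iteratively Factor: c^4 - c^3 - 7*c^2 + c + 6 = (c - 1)*(c^3 - 7*c - 6) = (c - 1)*(c + 2)*(c^2 - 2*c - 3) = (c - 3)*(c - 1)*(c + 2)*(c + 1)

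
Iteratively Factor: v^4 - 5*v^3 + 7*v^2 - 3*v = (v - 1)*(v^3 - 4*v^2 + 3*v) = (v - 3)*(v - 1)*(v^2 - v) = (v - 3)*(v - 1)^2*(v)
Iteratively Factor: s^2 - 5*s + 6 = (s - 3)*(s - 2)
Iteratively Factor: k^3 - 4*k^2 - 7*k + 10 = (k - 1)*(k^2 - 3*k - 10) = (k - 1)*(k + 2)*(k - 5)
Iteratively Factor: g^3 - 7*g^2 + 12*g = (g - 3)*(g^2 - 4*g) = (g - 4)*(g - 3)*(g)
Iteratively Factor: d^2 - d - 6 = (d + 2)*(d - 3)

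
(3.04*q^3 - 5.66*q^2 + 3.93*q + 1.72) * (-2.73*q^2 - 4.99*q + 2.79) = -8.2992*q^5 + 0.2822*q^4 + 25.9961*q^3 - 40.0977*q^2 + 2.3819*q + 4.7988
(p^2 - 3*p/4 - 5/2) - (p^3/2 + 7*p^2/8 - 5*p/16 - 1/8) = -p^3/2 + p^2/8 - 7*p/16 - 19/8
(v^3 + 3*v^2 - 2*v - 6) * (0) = 0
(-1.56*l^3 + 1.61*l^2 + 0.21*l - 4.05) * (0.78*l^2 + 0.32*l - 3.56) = -1.2168*l^5 + 0.7566*l^4 + 6.2326*l^3 - 8.8234*l^2 - 2.0436*l + 14.418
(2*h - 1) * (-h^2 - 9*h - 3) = -2*h^3 - 17*h^2 + 3*h + 3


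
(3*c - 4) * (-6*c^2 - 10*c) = -18*c^3 - 6*c^2 + 40*c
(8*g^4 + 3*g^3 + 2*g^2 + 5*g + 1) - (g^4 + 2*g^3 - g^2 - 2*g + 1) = 7*g^4 + g^3 + 3*g^2 + 7*g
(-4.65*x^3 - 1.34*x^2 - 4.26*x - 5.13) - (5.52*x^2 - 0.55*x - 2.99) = -4.65*x^3 - 6.86*x^2 - 3.71*x - 2.14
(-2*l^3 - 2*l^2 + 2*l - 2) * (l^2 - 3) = -2*l^5 - 2*l^4 + 8*l^3 + 4*l^2 - 6*l + 6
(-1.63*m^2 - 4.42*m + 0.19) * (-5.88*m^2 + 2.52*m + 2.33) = 9.5844*m^4 + 21.882*m^3 - 16.0535*m^2 - 9.8198*m + 0.4427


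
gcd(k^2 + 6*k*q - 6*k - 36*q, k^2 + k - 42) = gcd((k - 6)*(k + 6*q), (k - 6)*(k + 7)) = k - 6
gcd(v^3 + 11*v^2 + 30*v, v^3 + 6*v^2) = v^2 + 6*v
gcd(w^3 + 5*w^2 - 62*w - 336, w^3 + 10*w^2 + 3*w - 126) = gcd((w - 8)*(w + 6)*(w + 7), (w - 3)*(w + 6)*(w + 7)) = w^2 + 13*w + 42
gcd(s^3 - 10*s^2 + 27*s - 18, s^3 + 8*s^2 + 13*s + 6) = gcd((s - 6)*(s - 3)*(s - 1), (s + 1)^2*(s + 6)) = 1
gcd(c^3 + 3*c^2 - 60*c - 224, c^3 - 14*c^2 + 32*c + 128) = c - 8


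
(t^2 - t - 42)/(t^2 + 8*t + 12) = (t - 7)/(t + 2)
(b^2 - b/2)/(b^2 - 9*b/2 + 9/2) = b*(2*b - 1)/(2*b^2 - 9*b + 9)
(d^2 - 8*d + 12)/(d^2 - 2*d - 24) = (d - 2)/(d + 4)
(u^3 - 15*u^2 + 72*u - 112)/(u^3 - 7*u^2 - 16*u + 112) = (u - 4)/(u + 4)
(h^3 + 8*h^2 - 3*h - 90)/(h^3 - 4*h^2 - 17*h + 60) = (h^2 + 11*h + 30)/(h^2 - h - 20)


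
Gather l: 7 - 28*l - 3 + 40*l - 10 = 12*l - 6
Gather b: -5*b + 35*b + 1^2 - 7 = 30*b - 6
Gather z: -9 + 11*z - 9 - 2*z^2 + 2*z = -2*z^2 + 13*z - 18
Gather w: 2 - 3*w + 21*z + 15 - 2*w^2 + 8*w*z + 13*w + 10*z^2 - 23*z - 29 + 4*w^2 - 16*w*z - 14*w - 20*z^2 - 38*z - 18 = 2*w^2 + w*(-8*z - 4) - 10*z^2 - 40*z - 30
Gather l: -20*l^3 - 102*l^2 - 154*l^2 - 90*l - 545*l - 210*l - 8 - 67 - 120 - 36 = -20*l^3 - 256*l^2 - 845*l - 231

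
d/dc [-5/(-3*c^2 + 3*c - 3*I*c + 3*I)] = 5*(-2*c + 1 - I)/(3*(c^2 - c + I*c - I)^2)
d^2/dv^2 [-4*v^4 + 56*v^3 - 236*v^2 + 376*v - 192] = -48*v^2 + 336*v - 472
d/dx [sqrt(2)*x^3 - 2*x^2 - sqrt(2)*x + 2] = 3*sqrt(2)*x^2 - 4*x - sqrt(2)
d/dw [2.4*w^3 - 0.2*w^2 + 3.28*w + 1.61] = 7.2*w^2 - 0.4*w + 3.28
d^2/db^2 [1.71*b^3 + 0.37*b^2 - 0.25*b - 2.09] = 10.26*b + 0.74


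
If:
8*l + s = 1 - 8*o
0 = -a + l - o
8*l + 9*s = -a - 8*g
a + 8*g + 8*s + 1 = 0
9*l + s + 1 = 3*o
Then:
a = -2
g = -135/8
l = -2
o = 0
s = 17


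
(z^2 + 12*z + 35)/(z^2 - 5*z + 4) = (z^2 + 12*z + 35)/(z^2 - 5*z + 4)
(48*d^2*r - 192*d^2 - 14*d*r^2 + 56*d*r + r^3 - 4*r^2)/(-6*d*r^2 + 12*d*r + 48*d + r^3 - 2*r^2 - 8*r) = (-8*d + r)/(r + 2)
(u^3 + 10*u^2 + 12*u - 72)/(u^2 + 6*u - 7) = (u^3 + 10*u^2 + 12*u - 72)/(u^2 + 6*u - 7)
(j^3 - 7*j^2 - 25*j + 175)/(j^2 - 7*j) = j - 25/j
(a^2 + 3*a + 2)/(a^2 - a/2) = 2*(a^2 + 3*a + 2)/(a*(2*a - 1))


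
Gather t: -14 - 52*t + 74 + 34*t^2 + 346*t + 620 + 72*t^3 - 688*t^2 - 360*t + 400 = 72*t^3 - 654*t^2 - 66*t + 1080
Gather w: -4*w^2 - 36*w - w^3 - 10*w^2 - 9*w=-w^3 - 14*w^2 - 45*w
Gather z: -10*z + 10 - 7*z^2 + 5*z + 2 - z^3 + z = -z^3 - 7*z^2 - 4*z + 12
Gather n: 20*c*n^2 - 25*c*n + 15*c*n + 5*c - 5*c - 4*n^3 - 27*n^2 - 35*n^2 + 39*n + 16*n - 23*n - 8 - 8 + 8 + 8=-4*n^3 + n^2*(20*c - 62) + n*(32 - 10*c)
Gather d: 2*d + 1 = 2*d + 1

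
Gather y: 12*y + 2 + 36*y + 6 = 48*y + 8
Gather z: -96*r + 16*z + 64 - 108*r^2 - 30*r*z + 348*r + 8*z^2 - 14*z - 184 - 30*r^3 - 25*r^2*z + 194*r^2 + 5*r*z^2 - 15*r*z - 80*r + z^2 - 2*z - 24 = -30*r^3 + 86*r^2 + 172*r + z^2*(5*r + 9) + z*(-25*r^2 - 45*r) - 144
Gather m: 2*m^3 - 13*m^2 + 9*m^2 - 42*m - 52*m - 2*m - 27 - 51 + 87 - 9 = 2*m^3 - 4*m^2 - 96*m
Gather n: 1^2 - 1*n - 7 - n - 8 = -2*n - 14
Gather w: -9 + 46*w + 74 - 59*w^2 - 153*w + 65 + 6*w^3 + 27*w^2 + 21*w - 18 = 6*w^3 - 32*w^2 - 86*w + 112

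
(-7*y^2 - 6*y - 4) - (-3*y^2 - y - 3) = -4*y^2 - 5*y - 1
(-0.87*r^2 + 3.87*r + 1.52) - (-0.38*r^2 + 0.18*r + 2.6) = -0.49*r^2 + 3.69*r - 1.08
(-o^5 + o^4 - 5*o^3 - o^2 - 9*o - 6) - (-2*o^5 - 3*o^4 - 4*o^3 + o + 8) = o^5 + 4*o^4 - o^3 - o^2 - 10*o - 14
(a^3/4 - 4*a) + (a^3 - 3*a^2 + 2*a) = 5*a^3/4 - 3*a^2 - 2*a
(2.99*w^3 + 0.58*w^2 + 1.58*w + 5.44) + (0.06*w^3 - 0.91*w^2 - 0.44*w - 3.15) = 3.05*w^3 - 0.33*w^2 + 1.14*w + 2.29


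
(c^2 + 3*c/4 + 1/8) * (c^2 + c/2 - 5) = c^4 + 5*c^3/4 - 9*c^2/2 - 59*c/16 - 5/8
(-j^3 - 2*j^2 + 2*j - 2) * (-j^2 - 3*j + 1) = j^5 + 5*j^4 + 3*j^3 - 6*j^2 + 8*j - 2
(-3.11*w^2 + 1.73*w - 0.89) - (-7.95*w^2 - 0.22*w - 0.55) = 4.84*w^2 + 1.95*w - 0.34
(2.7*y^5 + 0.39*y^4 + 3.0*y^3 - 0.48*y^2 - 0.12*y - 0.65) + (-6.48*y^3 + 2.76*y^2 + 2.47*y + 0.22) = 2.7*y^5 + 0.39*y^4 - 3.48*y^3 + 2.28*y^2 + 2.35*y - 0.43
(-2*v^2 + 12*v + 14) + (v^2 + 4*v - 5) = -v^2 + 16*v + 9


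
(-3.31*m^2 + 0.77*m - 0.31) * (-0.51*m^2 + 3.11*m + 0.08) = 1.6881*m^4 - 10.6868*m^3 + 2.288*m^2 - 0.9025*m - 0.0248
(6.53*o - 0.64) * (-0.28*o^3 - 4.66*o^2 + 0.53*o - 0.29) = -1.8284*o^4 - 30.2506*o^3 + 6.4433*o^2 - 2.2329*o + 0.1856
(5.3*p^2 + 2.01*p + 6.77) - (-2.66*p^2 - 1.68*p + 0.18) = 7.96*p^2 + 3.69*p + 6.59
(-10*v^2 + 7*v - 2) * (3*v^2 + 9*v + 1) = -30*v^4 - 69*v^3 + 47*v^2 - 11*v - 2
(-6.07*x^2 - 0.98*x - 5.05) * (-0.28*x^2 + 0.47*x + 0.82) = 1.6996*x^4 - 2.5785*x^3 - 4.024*x^2 - 3.1771*x - 4.141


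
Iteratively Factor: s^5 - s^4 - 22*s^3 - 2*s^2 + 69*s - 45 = (s - 5)*(s^4 + 4*s^3 - 2*s^2 - 12*s + 9) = (s - 5)*(s - 1)*(s^3 + 5*s^2 + 3*s - 9) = (s - 5)*(s - 1)^2*(s^2 + 6*s + 9) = (s - 5)*(s - 1)^2*(s + 3)*(s + 3)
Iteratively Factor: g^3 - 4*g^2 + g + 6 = (g - 2)*(g^2 - 2*g - 3) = (g - 2)*(g + 1)*(g - 3)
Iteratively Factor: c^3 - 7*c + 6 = (c + 3)*(c^2 - 3*c + 2) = (c - 2)*(c + 3)*(c - 1)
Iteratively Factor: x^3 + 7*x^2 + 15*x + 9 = (x + 3)*(x^2 + 4*x + 3) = (x + 1)*(x + 3)*(x + 3)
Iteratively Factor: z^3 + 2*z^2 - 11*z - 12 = (z + 1)*(z^2 + z - 12) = (z + 1)*(z + 4)*(z - 3)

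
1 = 1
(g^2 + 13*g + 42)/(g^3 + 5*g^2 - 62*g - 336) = 1/(g - 8)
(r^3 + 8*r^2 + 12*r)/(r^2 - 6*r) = (r^2 + 8*r + 12)/(r - 6)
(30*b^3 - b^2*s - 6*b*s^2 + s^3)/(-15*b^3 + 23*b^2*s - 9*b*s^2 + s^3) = (2*b + s)/(-b + s)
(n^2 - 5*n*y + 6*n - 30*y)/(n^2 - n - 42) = (n - 5*y)/(n - 7)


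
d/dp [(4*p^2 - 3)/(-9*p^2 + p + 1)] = (4*p^2 - 46*p + 3)/(81*p^4 - 18*p^3 - 17*p^2 + 2*p + 1)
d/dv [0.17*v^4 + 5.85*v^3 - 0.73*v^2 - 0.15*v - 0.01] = 0.68*v^3 + 17.55*v^2 - 1.46*v - 0.15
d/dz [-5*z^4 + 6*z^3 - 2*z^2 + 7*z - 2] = -20*z^3 + 18*z^2 - 4*z + 7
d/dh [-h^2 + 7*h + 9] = 7 - 2*h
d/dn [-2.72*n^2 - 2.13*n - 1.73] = -5.44*n - 2.13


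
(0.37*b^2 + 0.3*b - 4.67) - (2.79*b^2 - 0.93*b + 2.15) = -2.42*b^2 + 1.23*b - 6.82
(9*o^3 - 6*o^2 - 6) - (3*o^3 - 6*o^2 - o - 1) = 6*o^3 + o - 5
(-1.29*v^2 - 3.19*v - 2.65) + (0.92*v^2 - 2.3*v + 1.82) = -0.37*v^2 - 5.49*v - 0.83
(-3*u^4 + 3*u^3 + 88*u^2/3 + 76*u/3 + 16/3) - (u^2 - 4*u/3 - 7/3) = -3*u^4 + 3*u^3 + 85*u^2/3 + 80*u/3 + 23/3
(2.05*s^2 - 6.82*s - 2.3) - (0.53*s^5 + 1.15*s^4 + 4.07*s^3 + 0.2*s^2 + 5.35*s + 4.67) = -0.53*s^5 - 1.15*s^4 - 4.07*s^3 + 1.85*s^2 - 12.17*s - 6.97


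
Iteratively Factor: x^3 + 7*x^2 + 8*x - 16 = (x + 4)*(x^2 + 3*x - 4) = (x + 4)^2*(x - 1)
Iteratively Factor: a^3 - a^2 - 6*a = (a + 2)*(a^2 - 3*a) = a*(a + 2)*(a - 3)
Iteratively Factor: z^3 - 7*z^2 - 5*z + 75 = (z + 3)*(z^2 - 10*z + 25) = (z - 5)*(z + 3)*(z - 5)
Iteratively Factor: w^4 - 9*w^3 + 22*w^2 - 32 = (w + 1)*(w^3 - 10*w^2 + 32*w - 32) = (w - 4)*(w + 1)*(w^2 - 6*w + 8) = (w - 4)*(w - 2)*(w + 1)*(w - 4)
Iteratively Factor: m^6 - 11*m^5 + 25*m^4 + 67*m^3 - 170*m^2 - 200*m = (m - 5)*(m^5 - 6*m^4 - 5*m^3 + 42*m^2 + 40*m) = (m - 5)*(m - 4)*(m^4 - 2*m^3 - 13*m^2 - 10*m) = (m - 5)^2*(m - 4)*(m^3 + 3*m^2 + 2*m) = m*(m - 5)^2*(m - 4)*(m^2 + 3*m + 2) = m*(m - 5)^2*(m - 4)*(m + 2)*(m + 1)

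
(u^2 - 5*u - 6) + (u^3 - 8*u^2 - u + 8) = u^3 - 7*u^2 - 6*u + 2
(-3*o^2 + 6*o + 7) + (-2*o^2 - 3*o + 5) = -5*o^2 + 3*o + 12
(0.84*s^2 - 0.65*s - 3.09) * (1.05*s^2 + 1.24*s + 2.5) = 0.882*s^4 + 0.3591*s^3 - 1.9505*s^2 - 5.4566*s - 7.725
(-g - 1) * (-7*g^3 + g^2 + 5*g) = 7*g^4 + 6*g^3 - 6*g^2 - 5*g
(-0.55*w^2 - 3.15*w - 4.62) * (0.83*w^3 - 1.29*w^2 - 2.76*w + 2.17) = -0.4565*w^5 - 1.905*w^4 + 1.7469*w^3 + 13.4603*w^2 + 5.9157*w - 10.0254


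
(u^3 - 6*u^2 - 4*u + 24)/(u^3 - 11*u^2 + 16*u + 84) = (u - 2)/(u - 7)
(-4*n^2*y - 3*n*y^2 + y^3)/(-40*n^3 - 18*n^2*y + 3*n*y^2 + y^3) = y*(n + y)/(10*n^2 + 7*n*y + y^2)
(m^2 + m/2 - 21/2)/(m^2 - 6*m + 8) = (2*m^2 + m - 21)/(2*(m^2 - 6*m + 8))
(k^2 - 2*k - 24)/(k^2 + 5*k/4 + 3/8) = 8*(k^2 - 2*k - 24)/(8*k^2 + 10*k + 3)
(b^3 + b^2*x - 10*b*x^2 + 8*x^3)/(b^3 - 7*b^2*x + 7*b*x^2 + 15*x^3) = (b^3 + b^2*x - 10*b*x^2 + 8*x^3)/(b^3 - 7*b^2*x + 7*b*x^2 + 15*x^3)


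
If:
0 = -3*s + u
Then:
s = u/3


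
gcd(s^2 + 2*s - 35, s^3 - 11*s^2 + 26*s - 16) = 1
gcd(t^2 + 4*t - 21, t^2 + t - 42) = t + 7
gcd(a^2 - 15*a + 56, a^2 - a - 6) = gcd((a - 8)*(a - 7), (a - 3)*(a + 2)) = 1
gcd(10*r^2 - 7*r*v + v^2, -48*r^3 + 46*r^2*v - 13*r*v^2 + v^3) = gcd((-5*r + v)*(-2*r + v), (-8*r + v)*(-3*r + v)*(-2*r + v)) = 2*r - v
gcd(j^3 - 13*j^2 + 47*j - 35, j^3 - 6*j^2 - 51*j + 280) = j - 5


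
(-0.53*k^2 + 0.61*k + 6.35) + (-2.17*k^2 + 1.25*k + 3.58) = -2.7*k^2 + 1.86*k + 9.93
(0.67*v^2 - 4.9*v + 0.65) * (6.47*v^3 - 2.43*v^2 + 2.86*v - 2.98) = 4.3349*v^5 - 33.3311*v^4 + 18.0287*v^3 - 17.5901*v^2 + 16.461*v - 1.937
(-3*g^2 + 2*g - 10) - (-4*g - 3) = -3*g^2 + 6*g - 7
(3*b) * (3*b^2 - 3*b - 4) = 9*b^3 - 9*b^2 - 12*b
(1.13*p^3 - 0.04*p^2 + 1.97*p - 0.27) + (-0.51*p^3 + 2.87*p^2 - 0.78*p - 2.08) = 0.62*p^3 + 2.83*p^2 + 1.19*p - 2.35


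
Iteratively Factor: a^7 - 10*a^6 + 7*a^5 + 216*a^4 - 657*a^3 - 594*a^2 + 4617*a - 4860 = (a - 5)*(a^6 - 5*a^5 - 18*a^4 + 126*a^3 - 27*a^2 - 729*a + 972) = (a - 5)*(a - 3)*(a^5 - 2*a^4 - 24*a^3 + 54*a^2 + 135*a - 324) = (a - 5)*(a - 3)^2*(a^4 + a^3 - 21*a^2 - 9*a + 108) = (a - 5)*(a - 3)^3*(a^3 + 4*a^2 - 9*a - 36) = (a - 5)*(a - 3)^3*(a + 4)*(a^2 - 9) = (a - 5)*(a - 3)^3*(a + 3)*(a + 4)*(a - 3)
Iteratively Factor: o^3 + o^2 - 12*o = (o - 3)*(o^2 + 4*o) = o*(o - 3)*(o + 4)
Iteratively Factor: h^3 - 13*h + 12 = (h - 3)*(h^2 + 3*h - 4) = (h - 3)*(h - 1)*(h + 4)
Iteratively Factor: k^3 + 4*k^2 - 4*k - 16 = (k + 4)*(k^2 - 4) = (k + 2)*(k + 4)*(k - 2)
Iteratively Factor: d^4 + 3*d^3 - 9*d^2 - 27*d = (d - 3)*(d^3 + 6*d^2 + 9*d) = d*(d - 3)*(d^2 + 6*d + 9) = d*(d - 3)*(d + 3)*(d + 3)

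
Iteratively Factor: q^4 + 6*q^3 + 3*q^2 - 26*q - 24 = (q - 2)*(q^3 + 8*q^2 + 19*q + 12) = (q - 2)*(q + 1)*(q^2 + 7*q + 12) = (q - 2)*(q + 1)*(q + 3)*(q + 4)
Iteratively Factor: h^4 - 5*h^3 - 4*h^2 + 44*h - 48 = (h + 3)*(h^3 - 8*h^2 + 20*h - 16) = (h - 2)*(h + 3)*(h^2 - 6*h + 8) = (h - 2)^2*(h + 3)*(h - 4)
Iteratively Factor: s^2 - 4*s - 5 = (s - 5)*(s + 1)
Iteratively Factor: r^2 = (r)*(r)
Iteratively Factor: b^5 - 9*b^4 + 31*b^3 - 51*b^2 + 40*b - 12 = (b - 1)*(b^4 - 8*b^3 + 23*b^2 - 28*b + 12) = (b - 3)*(b - 1)*(b^3 - 5*b^2 + 8*b - 4) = (b - 3)*(b - 2)*(b - 1)*(b^2 - 3*b + 2) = (b - 3)*(b - 2)*(b - 1)^2*(b - 2)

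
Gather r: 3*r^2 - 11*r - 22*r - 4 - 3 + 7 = 3*r^2 - 33*r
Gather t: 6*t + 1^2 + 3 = 6*t + 4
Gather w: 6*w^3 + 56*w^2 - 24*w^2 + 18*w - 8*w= 6*w^3 + 32*w^2 + 10*w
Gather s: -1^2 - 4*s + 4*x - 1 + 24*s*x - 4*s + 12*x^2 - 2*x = s*(24*x - 8) + 12*x^2 + 2*x - 2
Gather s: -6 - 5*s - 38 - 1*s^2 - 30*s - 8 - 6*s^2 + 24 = -7*s^2 - 35*s - 28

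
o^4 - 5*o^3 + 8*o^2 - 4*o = o*(o - 2)^2*(o - 1)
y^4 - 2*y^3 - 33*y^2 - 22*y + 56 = (y - 7)*(y - 1)*(y + 2)*(y + 4)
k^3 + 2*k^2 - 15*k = k*(k - 3)*(k + 5)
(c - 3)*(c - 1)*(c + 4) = c^3 - 13*c + 12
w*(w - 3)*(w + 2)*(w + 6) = w^4 + 5*w^3 - 12*w^2 - 36*w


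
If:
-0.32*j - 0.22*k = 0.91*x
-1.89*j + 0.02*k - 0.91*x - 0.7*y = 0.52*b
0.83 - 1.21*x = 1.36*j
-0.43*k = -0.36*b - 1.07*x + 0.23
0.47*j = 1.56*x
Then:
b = -1.34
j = 0.48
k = -1.30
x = 0.15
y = -0.53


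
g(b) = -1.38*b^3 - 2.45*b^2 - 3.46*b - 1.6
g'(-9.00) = -294.70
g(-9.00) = 837.11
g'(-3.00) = -26.02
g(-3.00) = 23.99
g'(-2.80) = -22.20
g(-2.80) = 19.17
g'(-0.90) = -2.40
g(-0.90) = 0.54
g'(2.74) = -47.97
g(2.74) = -57.86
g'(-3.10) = -28.06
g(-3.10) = 26.69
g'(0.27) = -5.08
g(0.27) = -2.74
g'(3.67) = -77.20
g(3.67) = -115.51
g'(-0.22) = -2.58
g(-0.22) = -0.94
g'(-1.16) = -3.35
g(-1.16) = 1.27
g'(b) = -4.14*b^2 - 4.9*b - 3.46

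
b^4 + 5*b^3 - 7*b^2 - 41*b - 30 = (b - 3)*(b + 1)*(b + 2)*(b + 5)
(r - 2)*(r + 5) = r^2 + 3*r - 10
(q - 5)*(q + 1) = q^2 - 4*q - 5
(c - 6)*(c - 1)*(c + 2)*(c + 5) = c^4 - 33*c^2 - 28*c + 60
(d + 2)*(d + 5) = d^2 + 7*d + 10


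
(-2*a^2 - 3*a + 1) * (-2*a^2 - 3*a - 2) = 4*a^4 + 12*a^3 + 11*a^2 + 3*a - 2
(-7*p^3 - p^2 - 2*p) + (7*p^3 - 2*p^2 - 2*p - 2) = -3*p^2 - 4*p - 2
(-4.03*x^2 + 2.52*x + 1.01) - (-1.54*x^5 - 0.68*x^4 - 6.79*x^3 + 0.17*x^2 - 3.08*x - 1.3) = 1.54*x^5 + 0.68*x^4 + 6.79*x^3 - 4.2*x^2 + 5.6*x + 2.31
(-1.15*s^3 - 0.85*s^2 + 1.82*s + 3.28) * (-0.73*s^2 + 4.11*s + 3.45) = 0.8395*s^5 - 4.106*s^4 - 8.7896*s^3 + 2.1533*s^2 + 19.7598*s + 11.316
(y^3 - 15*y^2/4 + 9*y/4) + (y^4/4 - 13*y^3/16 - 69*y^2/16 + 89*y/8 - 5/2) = y^4/4 + 3*y^3/16 - 129*y^2/16 + 107*y/8 - 5/2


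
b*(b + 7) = b^2 + 7*b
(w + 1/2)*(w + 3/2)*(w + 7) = w^3 + 9*w^2 + 59*w/4 + 21/4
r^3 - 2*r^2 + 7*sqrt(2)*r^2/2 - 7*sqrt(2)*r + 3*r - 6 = (r - 2)*(r + sqrt(2)/2)*(r + 3*sqrt(2))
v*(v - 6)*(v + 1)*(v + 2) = v^4 - 3*v^3 - 16*v^2 - 12*v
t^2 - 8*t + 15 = (t - 5)*(t - 3)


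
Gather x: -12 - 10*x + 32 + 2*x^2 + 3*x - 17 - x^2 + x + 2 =x^2 - 6*x + 5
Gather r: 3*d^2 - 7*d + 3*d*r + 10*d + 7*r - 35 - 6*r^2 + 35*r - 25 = 3*d^2 + 3*d - 6*r^2 + r*(3*d + 42) - 60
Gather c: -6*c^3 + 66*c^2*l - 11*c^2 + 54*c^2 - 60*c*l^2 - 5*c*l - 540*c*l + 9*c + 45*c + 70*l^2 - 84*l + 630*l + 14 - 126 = -6*c^3 + c^2*(66*l + 43) + c*(-60*l^2 - 545*l + 54) + 70*l^2 + 546*l - 112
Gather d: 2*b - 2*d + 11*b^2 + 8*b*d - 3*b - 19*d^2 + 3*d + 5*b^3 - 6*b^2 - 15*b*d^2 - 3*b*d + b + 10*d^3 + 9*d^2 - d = 5*b^3 + 5*b^2 + 5*b*d + 10*d^3 + d^2*(-15*b - 10)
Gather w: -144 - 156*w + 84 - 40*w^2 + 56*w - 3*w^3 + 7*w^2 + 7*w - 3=-3*w^3 - 33*w^2 - 93*w - 63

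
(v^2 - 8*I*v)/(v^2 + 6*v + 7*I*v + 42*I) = v*(v - 8*I)/(v^2 + v*(6 + 7*I) + 42*I)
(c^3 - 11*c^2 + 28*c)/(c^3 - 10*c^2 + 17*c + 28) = c/(c + 1)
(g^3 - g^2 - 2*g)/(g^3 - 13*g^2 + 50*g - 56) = g*(g + 1)/(g^2 - 11*g + 28)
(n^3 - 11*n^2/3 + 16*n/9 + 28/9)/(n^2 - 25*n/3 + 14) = (3*n^2 - 4*n - 4)/(3*(n - 6))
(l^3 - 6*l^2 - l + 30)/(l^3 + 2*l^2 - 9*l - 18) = (l - 5)/(l + 3)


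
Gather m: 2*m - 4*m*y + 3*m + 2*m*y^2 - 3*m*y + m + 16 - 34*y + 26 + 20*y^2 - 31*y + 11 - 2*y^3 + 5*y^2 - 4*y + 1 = m*(2*y^2 - 7*y + 6) - 2*y^3 + 25*y^2 - 69*y + 54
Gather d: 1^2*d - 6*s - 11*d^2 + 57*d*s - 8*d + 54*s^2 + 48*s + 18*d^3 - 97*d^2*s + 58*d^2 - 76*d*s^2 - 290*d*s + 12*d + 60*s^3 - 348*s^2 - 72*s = 18*d^3 + d^2*(47 - 97*s) + d*(-76*s^2 - 233*s + 5) + 60*s^3 - 294*s^2 - 30*s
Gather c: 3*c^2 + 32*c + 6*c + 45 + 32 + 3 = 3*c^2 + 38*c + 80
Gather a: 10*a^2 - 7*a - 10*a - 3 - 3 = 10*a^2 - 17*a - 6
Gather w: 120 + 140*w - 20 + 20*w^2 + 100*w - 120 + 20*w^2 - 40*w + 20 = 40*w^2 + 200*w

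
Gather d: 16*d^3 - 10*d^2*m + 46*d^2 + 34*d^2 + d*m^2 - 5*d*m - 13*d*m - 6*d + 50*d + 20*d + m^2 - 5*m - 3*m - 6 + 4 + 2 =16*d^3 + d^2*(80 - 10*m) + d*(m^2 - 18*m + 64) + m^2 - 8*m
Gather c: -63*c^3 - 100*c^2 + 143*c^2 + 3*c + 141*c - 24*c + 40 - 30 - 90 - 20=-63*c^3 + 43*c^2 + 120*c - 100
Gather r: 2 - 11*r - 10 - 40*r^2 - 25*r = -40*r^2 - 36*r - 8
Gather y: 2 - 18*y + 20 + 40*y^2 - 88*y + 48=40*y^2 - 106*y + 70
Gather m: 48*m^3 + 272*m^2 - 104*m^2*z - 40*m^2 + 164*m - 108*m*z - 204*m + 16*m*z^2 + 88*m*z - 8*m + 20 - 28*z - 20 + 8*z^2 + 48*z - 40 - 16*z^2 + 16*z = 48*m^3 + m^2*(232 - 104*z) + m*(16*z^2 - 20*z - 48) - 8*z^2 + 36*z - 40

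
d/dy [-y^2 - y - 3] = -2*y - 1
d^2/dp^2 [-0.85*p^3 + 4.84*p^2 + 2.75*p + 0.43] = 9.68 - 5.1*p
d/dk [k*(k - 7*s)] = 2*k - 7*s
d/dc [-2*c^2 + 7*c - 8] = 7 - 4*c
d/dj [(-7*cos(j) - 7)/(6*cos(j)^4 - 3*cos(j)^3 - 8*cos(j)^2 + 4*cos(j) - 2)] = 7*(-9*(1 - cos(2*j))^2 + 5*cos(j) - 19*cos(2*j) - 9*cos(3*j) + 5)*sin(j)/(2*(-6*cos(j)^4 + 3*cos(j)^3 + 8*cos(j)^2 - 4*cos(j) + 2)^2)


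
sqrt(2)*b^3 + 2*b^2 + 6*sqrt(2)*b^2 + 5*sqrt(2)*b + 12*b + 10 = (b + 5)*(b + sqrt(2))*(sqrt(2)*b + sqrt(2))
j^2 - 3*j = j*(j - 3)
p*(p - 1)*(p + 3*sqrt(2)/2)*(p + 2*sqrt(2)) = p^4 - p^3 + 7*sqrt(2)*p^3/2 - 7*sqrt(2)*p^2/2 + 6*p^2 - 6*p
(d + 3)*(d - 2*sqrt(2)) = d^2 - 2*sqrt(2)*d + 3*d - 6*sqrt(2)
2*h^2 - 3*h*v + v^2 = (-2*h + v)*(-h + v)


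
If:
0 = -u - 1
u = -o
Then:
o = 1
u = -1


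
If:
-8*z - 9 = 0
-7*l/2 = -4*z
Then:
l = -9/7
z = -9/8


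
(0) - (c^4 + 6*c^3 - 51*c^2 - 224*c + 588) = -c^4 - 6*c^3 + 51*c^2 + 224*c - 588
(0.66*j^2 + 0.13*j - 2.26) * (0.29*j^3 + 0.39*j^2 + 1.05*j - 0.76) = 0.1914*j^5 + 0.2951*j^4 + 0.0883000000000002*j^3 - 1.2465*j^2 - 2.4718*j + 1.7176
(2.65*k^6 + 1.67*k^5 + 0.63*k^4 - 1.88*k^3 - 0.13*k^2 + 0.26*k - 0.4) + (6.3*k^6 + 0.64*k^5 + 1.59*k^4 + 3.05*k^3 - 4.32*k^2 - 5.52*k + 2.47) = 8.95*k^6 + 2.31*k^5 + 2.22*k^4 + 1.17*k^3 - 4.45*k^2 - 5.26*k + 2.07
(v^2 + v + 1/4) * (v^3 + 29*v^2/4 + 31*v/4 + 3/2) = v^5 + 33*v^4/4 + 61*v^3/4 + 177*v^2/16 + 55*v/16 + 3/8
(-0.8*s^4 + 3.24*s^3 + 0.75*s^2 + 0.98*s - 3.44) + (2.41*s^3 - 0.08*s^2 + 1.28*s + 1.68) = -0.8*s^4 + 5.65*s^3 + 0.67*s^2 + 2.26*s - 1.76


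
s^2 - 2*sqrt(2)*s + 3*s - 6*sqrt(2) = (s + 3)*(s - 2*sqrt(2))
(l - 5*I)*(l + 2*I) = l^2 - 3*I*l + 10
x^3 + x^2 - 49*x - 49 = (x - 7)*(x + 1)*(x + 7)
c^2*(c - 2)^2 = c^4 - 4*c^3 + 4*c^2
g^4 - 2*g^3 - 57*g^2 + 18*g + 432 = (g - 8)*(g - 3)*(g + 3)*(g + 6)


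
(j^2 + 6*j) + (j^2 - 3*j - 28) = 2*j^2 + 3*j - 28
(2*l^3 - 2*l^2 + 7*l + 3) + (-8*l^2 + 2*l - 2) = 2*l^3 - 10*l^2 + 9*l + 1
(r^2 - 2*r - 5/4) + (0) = r^2 - 2*r - 5/4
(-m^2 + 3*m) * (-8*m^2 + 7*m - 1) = 8*m^4 - 31*m^3 + 22*m^2 - 3*m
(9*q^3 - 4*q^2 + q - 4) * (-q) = -9*q^4 + 4*q^3 - q^2 + 4*q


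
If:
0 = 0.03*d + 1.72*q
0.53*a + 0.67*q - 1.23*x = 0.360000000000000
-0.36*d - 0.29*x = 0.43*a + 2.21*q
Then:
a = 2.23494431185362*x + 0.659785202863962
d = -3.89177936886767*x - 0.882577565632458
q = 0.0678798727128083*x + 0.0153937947494033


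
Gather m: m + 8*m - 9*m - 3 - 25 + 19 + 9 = 0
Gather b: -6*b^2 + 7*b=-6*b^2 + 7*b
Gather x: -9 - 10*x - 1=-10*x - 10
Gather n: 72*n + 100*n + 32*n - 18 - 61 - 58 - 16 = 204*n - 153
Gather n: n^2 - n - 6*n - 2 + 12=n^2 - 7*n + 10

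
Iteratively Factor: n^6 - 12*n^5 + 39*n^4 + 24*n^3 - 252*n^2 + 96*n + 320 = (n - 4)*(n^5 - 8*n^4 + 7*n^3 + 52*n^2 - 44*n - 80) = (n - 4)*(n - 2)*(n^4 - 6*n^3 - 5*n^2 + 42*n + 40) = (n - 4)*(n - 2)*(n + 2)*(n^3 - 8*n^2 + 11*n + 20) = (n - 4)*(n - 2)*(n + 1)*(n + 2)*(n^2 - 9*n + 20) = (n - 4)^2*(n - 2)*(n + 1)*(n + 2)*(n - 5)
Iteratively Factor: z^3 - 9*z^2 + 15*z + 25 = (z - 5)*(z^2 - 4*z - 5) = (z - 5)*(z + 1)*(z - 5)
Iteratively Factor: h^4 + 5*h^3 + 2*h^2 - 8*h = (h + 2)*(h^3 + 3*h^2 - 4*h) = h*(h + 2)*(h^2 + 3*h - 4) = h*(h + 2)*(h + 4)*(h - 1)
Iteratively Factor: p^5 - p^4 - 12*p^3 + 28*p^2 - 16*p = (p + 4)*(p^4 - 5*p^3 + 8*p^2 - 4*p) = p*(p + 4)*(p^3 - 5*p^2 + 8*p - 4) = p*(p - 2)*(p + 4)*(p^2 - 3*p + 2) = p*(p - 2)*(p - 1)*(p + 4)*(p - 2)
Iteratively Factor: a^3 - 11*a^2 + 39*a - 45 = (a - 5)*(a^2 - 6*a + 9) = (a - 5)*(a - 3)*(a - 3)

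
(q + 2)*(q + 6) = q^2 + 8*q + 12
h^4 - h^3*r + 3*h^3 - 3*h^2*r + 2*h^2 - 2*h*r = h*(h + 1)*(h + 2)*(h - r)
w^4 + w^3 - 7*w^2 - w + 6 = (w - 2)*(w - 1)*(w + 1)*(w + 3)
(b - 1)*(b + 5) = b^2 + 4*b - 5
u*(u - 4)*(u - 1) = u^3 - 5*u^2 + 4*u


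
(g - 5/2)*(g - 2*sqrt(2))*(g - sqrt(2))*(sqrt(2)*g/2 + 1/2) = sqrt(2)*g^4/2 - 5*g^3/2 - 5*sqrt(2)*g^3/4 + sqrt(2)*g^2/2 + 25*g^2/4 - 5*sqrt(2)*g/4 + 2*g - 5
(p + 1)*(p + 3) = p^2 + 4*p + 3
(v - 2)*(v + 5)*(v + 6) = v^3 + 9*v^2 + 8*v - 60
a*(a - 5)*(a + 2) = a^3 - 3*a^2 - 10*a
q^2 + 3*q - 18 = (q - 3)*(q + 6)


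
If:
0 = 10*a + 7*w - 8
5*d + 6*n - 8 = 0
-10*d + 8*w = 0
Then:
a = 4/5 - 7*w/10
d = 4*w/5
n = 4/3 - 2*w/3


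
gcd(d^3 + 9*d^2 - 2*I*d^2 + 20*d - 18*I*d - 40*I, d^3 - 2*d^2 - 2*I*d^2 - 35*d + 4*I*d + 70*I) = d^2 + d*(5 - 2*I) - 10*I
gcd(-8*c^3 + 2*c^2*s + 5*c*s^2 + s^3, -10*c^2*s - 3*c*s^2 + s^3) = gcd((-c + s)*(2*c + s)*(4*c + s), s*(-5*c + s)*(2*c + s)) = 2*c + s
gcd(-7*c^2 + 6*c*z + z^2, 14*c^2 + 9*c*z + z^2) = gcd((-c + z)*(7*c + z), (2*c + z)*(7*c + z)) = 7*c + z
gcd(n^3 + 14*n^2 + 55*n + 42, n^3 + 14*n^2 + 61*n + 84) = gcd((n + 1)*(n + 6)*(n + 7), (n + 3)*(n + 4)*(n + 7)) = n + 7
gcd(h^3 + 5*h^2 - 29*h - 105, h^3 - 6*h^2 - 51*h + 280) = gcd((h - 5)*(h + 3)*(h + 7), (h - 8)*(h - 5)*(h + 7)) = h^2 + 2*h - 35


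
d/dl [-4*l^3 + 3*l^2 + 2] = 6*l*(1 - 2*l)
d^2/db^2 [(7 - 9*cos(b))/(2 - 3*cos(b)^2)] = 3*(24*(9*cos(b) - 7)*sin(b)^2*cos(b)^2 - 3*(3*cos(b)^2 - 2)^2*cos(b) + 2*(3*cos(b)^2 - 2)*(-7*cos(2*b) + 9*cos(3*b)))/(3*cos(b)^2 - 2)^3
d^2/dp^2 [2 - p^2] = -2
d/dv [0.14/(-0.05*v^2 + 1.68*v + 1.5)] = (0.014*v - 0.2352)/(-0.05*v^2 + 1.68*v + 1.5)^2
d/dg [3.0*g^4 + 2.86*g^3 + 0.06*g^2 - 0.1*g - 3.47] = 12.0*g^3 + 8.58*g^2 + 0.12*g - 0.1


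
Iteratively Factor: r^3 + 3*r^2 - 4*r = (r - 1)*(r^2 + 4*r) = r*(r - 1)*(r + 4)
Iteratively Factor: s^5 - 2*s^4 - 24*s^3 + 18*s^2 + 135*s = (s)*(s^4 - 2*s^3 - 24*s^2 + 18*s + 135) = s*(s + 3)*(s^3 - 5*s^2 - 9*s + 45) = s*(s - 5)*(s + 3)*(s^2 - 9) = s*(s - 5)*(s + 3)^2*(s - 3)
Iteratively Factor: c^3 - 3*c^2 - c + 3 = (c - 3)*(c^2 - 1) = (c - 3)*(c + 1)*(c - 1)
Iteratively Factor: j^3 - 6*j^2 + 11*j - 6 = (j - 1)*(j^2 - 5*j + 6) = (j - 3)*(j - 1)*(j - 2)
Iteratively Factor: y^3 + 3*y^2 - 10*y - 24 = (y + 4)*(y^2 - y - 6) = (y + 2)*(y + 4)*(y - 3)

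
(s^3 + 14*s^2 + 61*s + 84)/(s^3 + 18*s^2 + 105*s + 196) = (s + 3)/(s + 7)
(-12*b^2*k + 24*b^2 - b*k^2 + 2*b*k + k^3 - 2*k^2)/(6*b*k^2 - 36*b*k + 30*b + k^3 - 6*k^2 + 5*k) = (-12*b^2*k + 24*b^2 - b*k^2 + 2*b*k + k^3 - 2*k^2)/(6*b*k^2 - 36*b*k + 30*b + k^3 - 6*k^2 + 5*k)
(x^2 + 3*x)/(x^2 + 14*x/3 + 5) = 3*x/(3*x + 5)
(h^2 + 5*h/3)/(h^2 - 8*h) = (h + 5/3)/(h - 8)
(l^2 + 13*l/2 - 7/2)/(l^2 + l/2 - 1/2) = (l + 7)/(l + 1)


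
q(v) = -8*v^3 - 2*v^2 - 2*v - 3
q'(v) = -24*v^2 - 4*v - 2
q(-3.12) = 226.74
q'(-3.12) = -223.15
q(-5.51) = 1285.57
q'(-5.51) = -708.60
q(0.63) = -7.05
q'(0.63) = -14.05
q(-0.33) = -2.27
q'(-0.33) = -3.29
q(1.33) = -28.02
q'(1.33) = -49.77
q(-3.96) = 470.35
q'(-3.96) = -362.52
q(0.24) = -3.71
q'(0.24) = -4.34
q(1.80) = -59.74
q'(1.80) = -86.96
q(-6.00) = 1665.00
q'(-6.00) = -842.00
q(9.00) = -6015.00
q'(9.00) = -1982.00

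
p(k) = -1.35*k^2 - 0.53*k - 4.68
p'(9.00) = -24.83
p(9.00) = -118.80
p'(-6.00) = 15.67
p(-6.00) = -50.10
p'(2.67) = -7.74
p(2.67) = -15.72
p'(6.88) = -19.11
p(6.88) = -72.23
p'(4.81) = -13.52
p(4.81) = -38.46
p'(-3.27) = 8.30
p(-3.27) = -17.38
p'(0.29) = -1.31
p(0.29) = -4.95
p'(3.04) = -8.74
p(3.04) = -18.77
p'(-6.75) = 17.70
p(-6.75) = -62.61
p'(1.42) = -4.36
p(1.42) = -8.15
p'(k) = -2.7*k - 0.53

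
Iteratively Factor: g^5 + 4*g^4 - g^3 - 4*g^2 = (g)*(g^4 + 4*g^3 - g^2 - 4*g) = g*(g - 1)*(g^3 + 5*g^2 + 4*g) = g*(g - 1)*(g + 1)*(g^2 + 4*g) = g*(g - 1)*(g + 1)*(g + 4)*(g)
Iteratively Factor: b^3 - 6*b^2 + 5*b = (b - 5)*(b^2 - b) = (b - 5)*(b - 1)*(b)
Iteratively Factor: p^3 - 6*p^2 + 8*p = (p - 2)*(p^2 - 4*p) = p*(p - 2)*(p - 4)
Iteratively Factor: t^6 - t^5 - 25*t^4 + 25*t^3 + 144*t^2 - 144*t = (t - 4)*(t^5 + 3*t^4 - 13*t^3 - 27*t^2 + 36*t) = (t - 4)*(t - 1)*(t^4 + 4*t^3 - 9*t^2 - 36*t) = (t - 4)*(t - 1)*(t + 3)*(t^3 + t^2 - 12*t) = (t - 4)*(t - 3)*(t - 1)*(t + 3)*(t^2 + 4*t) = t*(t - 4)*(t - 3)*(t - 1)*(t + 3)*(t + 4)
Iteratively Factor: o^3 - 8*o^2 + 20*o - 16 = (o - 2)*(o^2 - 6*o + 8) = (o - 2)^2*(o - 4)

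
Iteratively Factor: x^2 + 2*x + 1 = (x + 1)*(x + 1)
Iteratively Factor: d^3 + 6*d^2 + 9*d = (d + 3)*(d^2 + 3*d) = (d + 3)^2*(d)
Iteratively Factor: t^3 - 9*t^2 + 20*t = (t - 4)*(t^2 - 5*t) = t*(t - 4)*(t - 5)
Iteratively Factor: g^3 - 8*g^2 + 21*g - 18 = (g - 3)*(g^2 - 5*g + 6) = (g - 3)^2*(g - 2)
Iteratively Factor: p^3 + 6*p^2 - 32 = (p - 2)*(p^2 + 8*p + 16) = (p - 2)*(p + 4)*(p + 4)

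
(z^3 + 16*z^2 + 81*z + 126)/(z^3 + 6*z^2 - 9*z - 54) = (z + 7)/(z - 3)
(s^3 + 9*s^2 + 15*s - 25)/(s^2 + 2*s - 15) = (s^2 + 4*s - 5)/(s - 3)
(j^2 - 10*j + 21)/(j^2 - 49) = (j - 3)/(j + 7)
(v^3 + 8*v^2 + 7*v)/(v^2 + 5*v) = (v^2 + 8*v + 7)/(v + 5)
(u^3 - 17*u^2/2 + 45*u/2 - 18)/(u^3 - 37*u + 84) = (u - 3/2)/(u + 7)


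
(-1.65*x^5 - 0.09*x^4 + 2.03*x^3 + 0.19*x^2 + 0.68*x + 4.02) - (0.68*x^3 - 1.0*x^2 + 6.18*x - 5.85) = -1.65*x^5 - 0.09*x^4 + 1.35*x^3 + 1.19*x^2 - 5.5*x + 9.87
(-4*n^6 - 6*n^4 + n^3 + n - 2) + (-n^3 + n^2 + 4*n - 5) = -4*n^6 - 6*n^4 + n^2 + 5*n - 7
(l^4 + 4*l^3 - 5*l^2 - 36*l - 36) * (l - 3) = l^5 + l^4 - 17*l^3 - 21*l^2 + 72*l + 108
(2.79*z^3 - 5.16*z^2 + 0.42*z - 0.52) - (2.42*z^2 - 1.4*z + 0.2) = 2.79*z^3 - 7.58*z^2 + 1.82*z - 0.72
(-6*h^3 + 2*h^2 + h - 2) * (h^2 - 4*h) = -6*h^5 + 26*h^4 - 7*h^3 - 6*h^2 + 8*h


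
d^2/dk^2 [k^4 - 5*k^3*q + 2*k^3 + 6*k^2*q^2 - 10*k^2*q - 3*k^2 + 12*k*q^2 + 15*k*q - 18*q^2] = 12*k^2 - 30*k*q + 12*k + 12*q^2 - 20*q - 6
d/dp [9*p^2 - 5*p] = 18*p - 5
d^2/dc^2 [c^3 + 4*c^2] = 6*c + 8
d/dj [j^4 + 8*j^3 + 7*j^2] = 2*j*(2*j^2 + 12*j + 7)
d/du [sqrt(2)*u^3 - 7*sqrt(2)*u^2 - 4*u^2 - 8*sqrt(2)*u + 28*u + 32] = 3*sqrt(2)*u^2 - 14*sqrt(2)*u - 8*u - 8*sqrt(2) + 28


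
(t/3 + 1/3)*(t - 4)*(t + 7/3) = t^3/3 - 2*t^2/9 - 11*t/3 - 28/9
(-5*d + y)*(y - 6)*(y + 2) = -5*d*y^2 + 20*d*y + 60*d + y^3 - 4*y^2 - 12*y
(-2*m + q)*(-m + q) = 2*m^2 - 3*m*q + q^2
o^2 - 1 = (o - 1)*(o + 1)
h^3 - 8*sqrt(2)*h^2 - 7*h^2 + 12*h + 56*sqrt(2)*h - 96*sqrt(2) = (h - 4)*(h - 3)*(h - 8*sqrt(2))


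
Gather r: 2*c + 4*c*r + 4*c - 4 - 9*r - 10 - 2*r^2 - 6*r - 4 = 6*c - 2*r^2 + r*(4*c - 15) - 18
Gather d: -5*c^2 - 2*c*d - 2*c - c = -5*c^2 - 2*c*d - 3*c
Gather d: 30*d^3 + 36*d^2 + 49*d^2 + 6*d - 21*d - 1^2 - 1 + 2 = 30*d^3 + 85*d^2 - 15*d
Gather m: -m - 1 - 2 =-m - 3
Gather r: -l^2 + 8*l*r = -l^2 + 8*l*r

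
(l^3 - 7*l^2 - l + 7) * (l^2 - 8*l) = l^5 - 15*l^4 + 55*l^3 + 15*l^2 - 56*l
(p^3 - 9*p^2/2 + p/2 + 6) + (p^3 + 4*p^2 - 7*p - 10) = 2*p^3 - p^2/2 - 13*p/2 - 4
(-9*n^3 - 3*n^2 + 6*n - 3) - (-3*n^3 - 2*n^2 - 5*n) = -6*n^3 - n^2 + 11*n - 3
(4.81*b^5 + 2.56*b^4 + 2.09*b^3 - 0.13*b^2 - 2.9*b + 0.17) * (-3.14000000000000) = -15.1034*b^5 - 8.0384*b^4 - 6.5626*b^3 + 0.4082*b^2 + 9.106*b - 0.5338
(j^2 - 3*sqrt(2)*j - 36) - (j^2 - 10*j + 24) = -3*sqrt(2)*j + 10*j - 60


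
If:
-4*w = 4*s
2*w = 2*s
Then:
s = 0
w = 0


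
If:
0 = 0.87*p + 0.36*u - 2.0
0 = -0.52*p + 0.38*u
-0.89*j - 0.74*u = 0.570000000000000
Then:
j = -2.31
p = 1.47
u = 2.01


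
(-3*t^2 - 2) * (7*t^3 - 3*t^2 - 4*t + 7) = -21*t^5 + 9*t^4 - 2*t^3 - 15*t^2 + 8*t - 14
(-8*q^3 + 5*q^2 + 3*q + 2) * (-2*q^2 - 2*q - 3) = 16*q^5 + 6*q^4 + 8*q^3 - 25*q^2 - 13*q - 6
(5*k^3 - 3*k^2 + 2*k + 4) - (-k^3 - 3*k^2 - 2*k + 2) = 6*k^3 + 4*k + 2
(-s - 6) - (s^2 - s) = -s^2 - 6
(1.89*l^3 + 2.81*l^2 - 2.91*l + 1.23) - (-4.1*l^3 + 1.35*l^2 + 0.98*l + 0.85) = 5.99*l^3 + 1.46*l^2 - 3.89*l + 0.38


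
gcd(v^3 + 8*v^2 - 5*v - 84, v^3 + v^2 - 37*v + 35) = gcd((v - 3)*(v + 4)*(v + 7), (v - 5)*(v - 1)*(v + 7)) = v + 7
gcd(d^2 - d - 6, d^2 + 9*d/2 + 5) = d + 2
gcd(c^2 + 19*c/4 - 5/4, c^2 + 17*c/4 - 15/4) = c + 5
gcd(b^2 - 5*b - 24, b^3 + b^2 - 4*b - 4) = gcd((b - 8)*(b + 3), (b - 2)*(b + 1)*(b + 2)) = 1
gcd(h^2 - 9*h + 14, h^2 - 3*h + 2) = h - 2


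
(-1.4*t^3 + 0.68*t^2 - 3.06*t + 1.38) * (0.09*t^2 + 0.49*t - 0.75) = -0.126*t^5 - 0.6248*t^4 + 1.1078*t^3 - 1.8852*t^2 + 2.9712*t - 1.035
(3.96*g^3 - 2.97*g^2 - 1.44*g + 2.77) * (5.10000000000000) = 20.196*g^3 - 15.147*g^2 - 7.344*g + 14.127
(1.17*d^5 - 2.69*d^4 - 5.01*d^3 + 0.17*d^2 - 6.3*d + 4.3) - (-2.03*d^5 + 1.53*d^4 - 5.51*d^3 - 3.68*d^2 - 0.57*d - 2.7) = 3.2*d^5 - 4.22*d^4 + 0.5*d^3 + 3.85*d^2 - 5.73*d + 7.0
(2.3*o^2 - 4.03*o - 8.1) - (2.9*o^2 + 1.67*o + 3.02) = -0.6*o^2 - 5.7*o - 11.12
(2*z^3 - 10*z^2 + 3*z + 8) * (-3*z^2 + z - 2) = -6*z^5 + 32*z^4 - 23*z^3 - z^2 + 2*z - 16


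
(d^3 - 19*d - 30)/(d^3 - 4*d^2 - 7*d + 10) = (d + 3)/(d - 1)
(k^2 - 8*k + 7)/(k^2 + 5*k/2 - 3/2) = 2*(k^2 - 8*k + 7)/(2*k^2 + 5*k - 3)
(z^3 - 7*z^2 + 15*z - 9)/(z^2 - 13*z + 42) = (z^3 - 7*z^2 + 15*z - 9)/(z^2 - 13*z + 42)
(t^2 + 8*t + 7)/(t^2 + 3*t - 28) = (t + 1)/(t - 4)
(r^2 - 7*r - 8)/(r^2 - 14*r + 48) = (r + 1)/(r - 6)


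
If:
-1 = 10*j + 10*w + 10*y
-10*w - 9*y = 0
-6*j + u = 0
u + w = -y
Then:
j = 1/50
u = 3/25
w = 27/25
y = -6/5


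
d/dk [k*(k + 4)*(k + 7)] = 3*k^2 + 22*k + 28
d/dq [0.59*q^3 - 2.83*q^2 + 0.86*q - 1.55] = 1.77*q^2 - 5.66*q + 0.86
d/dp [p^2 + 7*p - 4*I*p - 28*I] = 2*p + 7 - 4*I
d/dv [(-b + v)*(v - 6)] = -b + 2*v - 6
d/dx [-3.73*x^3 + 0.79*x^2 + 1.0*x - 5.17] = -11.19*x^2 + 1.58*x + 1.0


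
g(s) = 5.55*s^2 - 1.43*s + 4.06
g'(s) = 11.1*s - 1.43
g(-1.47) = 18.16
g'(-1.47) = -17.75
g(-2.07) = 30.80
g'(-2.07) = -24.41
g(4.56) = 112.94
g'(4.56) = 49.19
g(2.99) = 49.40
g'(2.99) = 31.76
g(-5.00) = 149.96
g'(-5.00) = -56.93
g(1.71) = 17.84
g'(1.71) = 17.55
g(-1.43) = 17.45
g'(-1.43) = -17.30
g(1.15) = 9.76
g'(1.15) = 11.34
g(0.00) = 4.06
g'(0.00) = -1.43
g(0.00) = 4.06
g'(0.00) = -1.43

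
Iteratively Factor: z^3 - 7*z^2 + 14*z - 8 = (z - 2)*(z^2 - 5*z + 4) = (z - 4)*(z - 2)*(z - 1)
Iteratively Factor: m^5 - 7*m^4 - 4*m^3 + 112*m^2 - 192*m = (m - 4)*(m^4 - 3*m^3 - 16*m^2 + 48*m) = (m - 4)*(m + 4)*(m^3 - 7*m^2 + 12*m) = m*(m - 4)*(m + 4)*(m^2 - 7*m + 12) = m*(m - 4)^2*(m + 4)*(m - 3)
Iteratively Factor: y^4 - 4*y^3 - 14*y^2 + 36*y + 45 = (y + 1)*(y^3 - 5*y^2 - 9*y + 45) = (y - 5)*(y + 1)*(y^2 - 9) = (y - 5)*(y - 3)*(y + 1)*(y + 3)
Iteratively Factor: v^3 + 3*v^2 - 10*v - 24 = (v - 3)*(v^2 + 6*v + 8) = (v - 3)*(v + 4)*(v + 2)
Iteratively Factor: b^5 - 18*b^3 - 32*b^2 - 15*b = (b - 5)*(b^4 + 5*b^3 + 7*b^2 + 3*b) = (b - 5)*(b + 1)*(b^3 + 4*b^2 + 3*b) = b*(b - 5)*(b + 1)*(b^2 + 4*b + 3) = b*(b - 5)*(b + 1)^2*(b + 3)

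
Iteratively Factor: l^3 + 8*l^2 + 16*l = (l + 4)*(l^2 + 4*l) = l*(l + 4)*(l + 4)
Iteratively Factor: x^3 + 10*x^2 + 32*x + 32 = (x + 2)*(x^2 + 8*x + 16) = (x + 2)*(x + 4)*(x + 4)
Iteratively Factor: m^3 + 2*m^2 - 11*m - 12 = (m - 3)*(m^2 + 5*m + 4) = (m - 3)*(m + 1)*(m + 4)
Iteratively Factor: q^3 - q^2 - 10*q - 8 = (q - 4)*(q^2 + 3*q + 2) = (q - 4)*(q + 1)*(q + 2)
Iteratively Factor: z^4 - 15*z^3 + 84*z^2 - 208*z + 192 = (z - 3)*(z^3 - 12*z^2 + 48*z - 64) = (z - 4)*(z - 3)*(z^2 - 8*z + 16) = (z - 4)^2*(z - 3)*(z - 4)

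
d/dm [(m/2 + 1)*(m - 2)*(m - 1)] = 3*m^2/2 - m - 2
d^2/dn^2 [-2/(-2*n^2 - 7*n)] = 4*(-2*n*(2*n + 7) + (4*n + 7)^2)/(n^3*(2*n + 7)^3)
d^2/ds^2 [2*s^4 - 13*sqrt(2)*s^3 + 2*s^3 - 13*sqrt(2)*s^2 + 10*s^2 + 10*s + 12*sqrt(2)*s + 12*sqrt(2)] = 24*s^2 - 78*sqrt(2)*s + 12*s - 26*sqrt(2) + 20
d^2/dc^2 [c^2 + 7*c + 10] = 2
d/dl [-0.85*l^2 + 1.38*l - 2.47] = 1.38 - 1.7*l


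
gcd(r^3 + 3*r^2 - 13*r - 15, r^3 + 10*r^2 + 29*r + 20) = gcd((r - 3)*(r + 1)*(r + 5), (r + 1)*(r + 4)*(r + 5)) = r^2 + 6*r + 5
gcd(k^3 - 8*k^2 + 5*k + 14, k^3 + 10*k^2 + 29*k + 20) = k + 1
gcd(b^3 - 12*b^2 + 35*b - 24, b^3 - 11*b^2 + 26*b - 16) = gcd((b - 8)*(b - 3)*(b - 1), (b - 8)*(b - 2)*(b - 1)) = b^2 - 9*b + 8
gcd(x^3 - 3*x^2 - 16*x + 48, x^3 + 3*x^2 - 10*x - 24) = x^2 + x - 12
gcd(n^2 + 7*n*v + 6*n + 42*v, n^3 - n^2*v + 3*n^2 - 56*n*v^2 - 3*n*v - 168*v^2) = n + 7*v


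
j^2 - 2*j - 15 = (j - 5)*(j + 3)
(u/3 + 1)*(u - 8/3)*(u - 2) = u^3/3 - 5*u^2/9 - 26*u/9 + 16/3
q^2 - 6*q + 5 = (q - 5)*(q - 1)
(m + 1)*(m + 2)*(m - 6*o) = m^3 - 6*m^2*o + 3*m^2 - 18*m*o + 2*m - 12*o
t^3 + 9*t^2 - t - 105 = (t - 3)*(t + 5)*(t + 7)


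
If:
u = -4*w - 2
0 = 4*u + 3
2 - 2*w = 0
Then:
No Solution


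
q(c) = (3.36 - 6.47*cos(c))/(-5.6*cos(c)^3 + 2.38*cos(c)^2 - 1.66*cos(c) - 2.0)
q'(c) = (3.36 - 6.47*cos(c))*(-16.8*sin(c)*cos(c)^2 + 4.76*sin(c)*cos(c) - 1.66*sin(c))/(-5.6*cos(c)^3 + 2.38*cos(c)^2 - 1.66*cos(c) - 2.0)^2 + 6.47*sin(c)/(-5.6*cos(c)^3 + 2.38*cos(c)^2 - 1.66*cos(c) - 2.0)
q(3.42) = 1.41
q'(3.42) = 0.99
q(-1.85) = -4.13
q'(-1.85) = 18.56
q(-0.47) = 0.43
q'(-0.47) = 0.15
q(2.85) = 1.43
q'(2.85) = -1.05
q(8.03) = -2.80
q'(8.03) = -9.12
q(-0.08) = 0.45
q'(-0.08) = 0.00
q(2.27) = 4.86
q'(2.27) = -24.90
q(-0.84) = 0.26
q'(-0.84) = 0.99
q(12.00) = 0.41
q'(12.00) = 0.26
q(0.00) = 0.45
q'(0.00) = 0.00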